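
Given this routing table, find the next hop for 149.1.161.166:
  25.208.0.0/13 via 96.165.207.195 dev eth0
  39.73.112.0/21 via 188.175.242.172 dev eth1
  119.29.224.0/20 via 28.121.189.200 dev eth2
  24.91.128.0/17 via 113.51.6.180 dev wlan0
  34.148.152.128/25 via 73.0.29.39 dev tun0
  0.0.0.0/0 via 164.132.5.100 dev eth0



Longest prefix match for 149.1.161.166:
  /13 25.208.0.0: no
  /21 39.73.112.0: no
  /20 119.29.224.0: no
  /17 24.91.128.0: no
  /25 34.148.152.128: no
  /0 0.0.0.0: MATCH
Selected: next-hop 164.132.5.100 via eth0 (matched /0)


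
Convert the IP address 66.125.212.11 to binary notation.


66 = 01000010
125 = 01111101
212 = 11010100
11 = 00001011
Binary: 01000010.01111101.11010100.00001011


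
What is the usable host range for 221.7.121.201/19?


Network: 221.7.96.0
Broadcast: 221.7.127.255
First usable = network + 1
Last usable = broadcast - 1
Range: 221.7.96.1 to 221.7.127.254


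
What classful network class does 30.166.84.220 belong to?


First octet: 30
Binary: 00011110
0xxxxxxx -> Class A (1-126)
Class A, default mask 255.0.0.0 (/8)


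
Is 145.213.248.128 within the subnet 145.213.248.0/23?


Subnet network: 145.213.248.0
Test IP AND mask: 145.213.248.0
Yes, 145.213.248.128 is in 145.213.248.0/23


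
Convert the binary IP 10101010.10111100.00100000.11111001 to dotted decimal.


10101010 = 170
10111100 = 188
00100000 = 32
11111001 = 249
IP: 170.188.32.249


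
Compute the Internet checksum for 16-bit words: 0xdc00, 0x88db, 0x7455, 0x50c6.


Sum all words (with carry folding):
+ 0xdc00 = 0xdc00
+ 0x88db = 0x64dc
+ 0x7455 = 0xd931
+ 0x50c6 = 0x29f8
One's complement: ~0x29f8
Checksum = 0xd607


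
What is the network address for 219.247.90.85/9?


IP:   11011011.11110111.01011010.01010101
Mask: 11111111.10000000.00000000.00000000
AND operation:
Net:  11011011.10000000.00000000.00000000
Network: 219.128.0.0/9


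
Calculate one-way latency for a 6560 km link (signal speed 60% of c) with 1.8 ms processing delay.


Speed = 0.6 * 3e5 km/s = 180000 km/s
Propagation delay = 6560 / 180000 = 0.0364 s = 36.4444 ms
Processing delay = 1.8 ms
Total one-way latency = 38.2444 ms


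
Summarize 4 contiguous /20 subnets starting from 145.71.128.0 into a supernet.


Original prefix: /20
Number of subnets: 4 = 2^2
New prefix = 20 - 2 = 18
Supernet: 145.71.128.0/18


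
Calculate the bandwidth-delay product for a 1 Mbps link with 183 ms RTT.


BDP = bandwidth * RTT
= 1 Mbps * 183 ms
= 1 * 1e6 * 183 / 1000 bits
= 183000 bits
= 22875 bytes
= 22.3389 KB
BDP = 183000 bits (22875 bytes)


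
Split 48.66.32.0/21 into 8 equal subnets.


New prefix = 21 + 3 = 24
Each subnet has 256 addresses
  48.66.32.0/24
  48.66.33.0/24
  48.66.34.0/24
  48.66.35.0/24
  48.66.36.0/24
  48.66.37.0/24
  48.66.38.0/24
  48.66.39.0/24
Subnets: 48.66.32.0/24, 48.66.33.0/24, 48.66.34.0/24, 48.66.35.0/24, 48.66.36.0/24, 48.66.37.0/24, 48.66.38.0/24, 48.66.39.0/24


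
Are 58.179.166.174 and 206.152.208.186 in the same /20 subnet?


Mask: 255.255.240.0
58.179.166.174 AND mask = 58.179.160.0
206.152.208.186 AND mask = 206.152.208.0
No, different subnets (58.179.160.0 vs 206.152.208.0)


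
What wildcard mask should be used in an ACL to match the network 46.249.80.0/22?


Subnet mask: 255.255.252.0
Wildcard = 255.255.255.255 - subnet mask
255 - 255 = 0
255 - 255 = 0
255 - 252 = 3
255 - 0 = 255
Wildcard: 0.0.3.255


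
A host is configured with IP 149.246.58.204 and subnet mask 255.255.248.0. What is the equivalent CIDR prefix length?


Binary: 11111111.11111111.11111000.00000000
Count leading 1s
Prefix: /21


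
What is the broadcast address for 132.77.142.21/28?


Network: 132.77.142.16/28
Host bits = 4
Set all host bits to 1:
Broadcast: 132.77.142.31


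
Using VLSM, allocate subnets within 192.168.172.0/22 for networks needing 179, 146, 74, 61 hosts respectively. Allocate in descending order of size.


179 hosts -> /24 (254 usable): 192.168.172.0/24
146 hosts -> /24 (254 usable): 192.168.173.0/24
74 hosts -> /25 (126 usable): 192.168.174.0/25
61 hosts -> /26 (62 usable): 192.168.174.128/26
Allocation: 192.168.172.0/24 (179 hosts, 254 usable); 192.168.173.0/24 (146 hosts, 254 usable); 192.168.174.0/25 (74 hosts, 126 usable); 192.168.174.128/26 (61 hosts, 62 usable)


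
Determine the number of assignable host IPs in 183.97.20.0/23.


Host bits = 32 - 23 = 9
Total addresses = 2^9 = 512
Usable = total - 2 (network and broadcast)
Usable hosts: 510


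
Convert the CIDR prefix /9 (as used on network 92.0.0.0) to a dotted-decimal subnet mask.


/9 means 9 network bits, 23 host bits
Binary: 11111111100000000000000000000000
Mask: 255.128.0.0


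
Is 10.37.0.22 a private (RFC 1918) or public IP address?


RFC 1918 private ranges:
  10.0.0.0/8 (10.0.0.0 - 10.255.255.255)
  172.16.0.0/12 (172.16.0.0 - 172.31.255.255)
  192.168.0.0/16 (192.168.0.0 - 192.168.255.255)
Private (in 10.0.0.0/8)


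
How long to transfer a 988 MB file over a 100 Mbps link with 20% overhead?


Effective throughput = 100 * (1 - 20/100) = 80 Mbps
File size in Mb = 988 * 8 = 7904 Mb
Time = 7904 / 80
Time = 98.8 seconds


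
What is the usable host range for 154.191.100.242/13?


Network: 154.184.0.0
Broadcast: 154.191.255.255
First usable = network + 1
Last usable = broadcast - 1
Range: 154.184.0.1 to 154.191.255.254


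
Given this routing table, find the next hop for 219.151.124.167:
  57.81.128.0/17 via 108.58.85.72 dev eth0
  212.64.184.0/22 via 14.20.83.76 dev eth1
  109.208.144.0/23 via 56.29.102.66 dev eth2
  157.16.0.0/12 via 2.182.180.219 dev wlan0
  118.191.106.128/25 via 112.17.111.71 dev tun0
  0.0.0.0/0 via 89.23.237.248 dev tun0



Longest prefix match for 219.151.124.167:
  /17 57.81.128.0: no
  /22 212.64.184.0: no
  /23 109.208.144.0: no
  /12 157.16.0.0: no
  /25 118.191.106.128: no
  /0 0.0.0.0: MATCH
Selected: next-hop 89.23.237.248 via tun0 (matched /0)


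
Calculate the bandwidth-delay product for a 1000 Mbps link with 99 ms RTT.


BDP = bandwidth * RTT
= 1000 Mbps * 99 ms
= 1000 * 1e6 * 99 / 1000 bits
= 99000000 bits
= 12375000 bytes
= 12084.9609 KB
BDP = 99000000 bits (12375000 bytes)


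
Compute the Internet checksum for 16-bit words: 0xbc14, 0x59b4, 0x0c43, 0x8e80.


Sum all words (with carry folding):
+ 0xbc14 = 0xbc14
+ 0x59b4 = 0x15c9
+ 0x0c43 = 0x220c
+ 0x8e80 = 0xb08c
One's complement: ~0xb08c
Checksum = 0x4f73


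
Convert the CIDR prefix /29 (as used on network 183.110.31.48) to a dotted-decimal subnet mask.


/29 means 29 network bits, 3 host bits
Binary: 11111111111111111111111111111000
Mask: 255.255.255.248


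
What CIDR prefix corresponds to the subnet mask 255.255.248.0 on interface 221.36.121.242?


Binary: 11111111.11111111.11111000.00000000
Count leading 1s
Prefix: /21


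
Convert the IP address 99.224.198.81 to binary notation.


99 = 01100011
224 = 11100000
198 = 11000110
81 = 01010001
Binary: 01100011.11100000.11000110.01010001


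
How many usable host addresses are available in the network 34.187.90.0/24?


Host bits = 32 - 24 = 8
Total addresses = 2^8 = 256
Usable = total - 2 (network and broadcast)
Usable hosts: 254


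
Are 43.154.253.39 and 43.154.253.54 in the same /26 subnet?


Mask: 255.255.255.192
43.154.253.39 AND mask = 43.154.253.0
43.154.253.54 AND mask = 43.154.253.0
Yes, same subnet (43.154.253.0)


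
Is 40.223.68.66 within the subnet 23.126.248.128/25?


Subnet network: 23.126.248.128
Test IP AND mask: 40.223.68.0
No, 40.223.68.66 is not in 23.126.248.128/25


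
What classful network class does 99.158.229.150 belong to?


First octet: 99
Binary: 01100011
0xxxxxxx -> Class A (1-126)
Class A, default mask 255.0.0.0 (/8)


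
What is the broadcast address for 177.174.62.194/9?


Network: 177.128.0.0/9
Host bits = 23
Set all host bits to 1:
Broadcast: 177.255.255.255


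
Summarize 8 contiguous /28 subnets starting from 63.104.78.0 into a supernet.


Original prefix: /28
Number of subnets: 8 = 2^3
New prefix = 28 - 3 = 25
Supernet: 63.104.78.0/25


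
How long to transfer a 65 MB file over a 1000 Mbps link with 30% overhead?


Effective throughput = 1000 * (1 - 30/100) = 700 Mbps
File size in Mb = 65 * 8 = 520 Mb
Time = 520 / 700
Time = 0.7429 seconds


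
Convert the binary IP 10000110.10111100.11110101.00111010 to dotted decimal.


10000110 = 134
10111100 = 188
11110101 = 245
00111010 = 58
IP: 134.188.245.58


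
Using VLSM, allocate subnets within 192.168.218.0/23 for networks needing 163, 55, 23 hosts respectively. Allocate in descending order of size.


163 hosts -> /24 (254 usable): 192.168.218.0/24
55 hosts -> /26 (62 usable): 192.168.219.0/26
23 hosts -> /27 (30 usable): 192.168.219.64/27
Allocation: 192.168.218.0/24 (163 hosts, 254 usable); 192.168.219.0/26 (55 hosts, 62 usable); 192.168.219.64/27 (23 hosts, 30 usable)


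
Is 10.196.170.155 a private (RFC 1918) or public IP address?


RFC 1918 private ranges:
  10.0.0.0/8 (10.0.0.0 - 10.255.255.255)
  172.16.0.0/12 (172.16.0.0 - 172.31.255.255)
  192.168.0.0/16 (192.168.0.0 - 192.168.255.255)
Private (in 10.0.0.0/8)


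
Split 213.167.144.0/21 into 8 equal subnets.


New prefix = 21 + 3 = 24
Each subnet has 256 addresses
  213.167.144.0/24
  213.167.145.0/24
  213.167.146.0/24
  213.167.147.0/24
  213.167.148.0/24
  213.167.149.0/24
  213.167.150.0/24
  213.167.151.0/24
Subnets: 213.167.144.0/24, 213.167.145.0/24, 213.167.146.0/24, 213.167.147.0/24, 213.167.148.0/24, 213.167.149.0/24, 213.167.150.0/24, 213.167.151.0/24


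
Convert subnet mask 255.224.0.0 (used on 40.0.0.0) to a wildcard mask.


Subnet mask: 255.224.0.0
Wildcard = 255.255.255.255 - subnet mask
255 - 255 = 0
255 - 224 = 31
255 - 0 = 255
255 - 0 = 255
Wildcard: 0.31.255.255


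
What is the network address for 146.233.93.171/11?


IP:   10010010.11101001.01011101.10101011
Mask: 11111111.11100000.00000000.00000000
AND operation:
Net:  10010010.11100000.00000000.00000000
Network: 146.224.0.0/11


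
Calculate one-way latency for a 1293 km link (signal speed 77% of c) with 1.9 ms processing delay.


Speed = 0.77 * 3e5 km/s = 231000 km/s
Propagation delay = 1293 / 231000 = 0.0056 s = 5.5974 ms
Processing delay = 1.9 ms
Total one-way latency = 7.4974 ms


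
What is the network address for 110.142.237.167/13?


IP:   01101110.10001110.11101101.10100111
Mask: 11111111.11111000.00000000.00000000
AND operation:
Net:  01101110.10001000.00000000.00000000
Network: 110.136.0.0/13


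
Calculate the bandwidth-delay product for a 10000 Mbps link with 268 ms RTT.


BDP = bandwidth * RTT
= 10000 Mbps * 268 ms
= 10000 * 1e6 * 268 / 1000 bits
= 2680000000 bits
= 335000000 bytes
= 327148.4375 KB
BDP = 2680000000 bits (335000000 bytes)


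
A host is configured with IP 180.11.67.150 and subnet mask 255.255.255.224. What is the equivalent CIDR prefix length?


Binary: 11111111.11111111.11111111.11100000
Count leading 1s
Prefix: /27


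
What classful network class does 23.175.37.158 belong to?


First octet: 23
Binary: 00010111
0xxxxxxx -> Class A (1-126)
Class A, default mask 255.0.0.0 (/8)


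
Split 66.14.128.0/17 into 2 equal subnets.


New prefix = 17 + 1 = 18
Each subnet has 16384 addresses
  66.14.128.0/18
  66.14.192.0/18
Subnets: 66.14.128.0/18, 66.14.192.0/18


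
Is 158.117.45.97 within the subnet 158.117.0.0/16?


Subnet network: 158.117.0.0
Test IP AND mask: 158.117.0.0
Yes, 158.117.45.97 is in 158.117.0.0/16


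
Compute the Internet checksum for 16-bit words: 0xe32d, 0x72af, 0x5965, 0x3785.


Sum all words (with carry folding):
+ 0xe32d = 0xe32d
+ 0x72af = 0x55dd
+ 0x5965 = 0xaf42
+ 0x3785 = 0xe6c7
One's complement: ~0xe6c7
Checksum = 0x1938


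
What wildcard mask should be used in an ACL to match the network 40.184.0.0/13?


Subnet mask: 255.248.0.0
Wildcard = 255.255.255.255 - subnet mask
255 - 255 = 0
255 - 248 = 7
255 - 0 = 255
255 - 0 = 255
Wildcard: 0.7.255.255


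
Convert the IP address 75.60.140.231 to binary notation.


75 = 01001011
60 = 00111100
140 = 10001100
231 = 11100111
Binary: 01001011.00111100.10001100.11100111


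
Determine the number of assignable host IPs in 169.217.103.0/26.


Host bits = 32 - 26 = 6
Total addresses = 2^6 = 64
Usable = total - 2 (network and broadcast)
Usable hosts: 62


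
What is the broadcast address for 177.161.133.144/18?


Network: 177.161.128.0/18
Host bits = 14
Set all host bits to 1:
Broadcast: 177.161.191.255


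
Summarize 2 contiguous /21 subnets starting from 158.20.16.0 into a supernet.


Original prefix: /21
Number of subnets: 2 = 2^1
New prefix = 21 - 1 = 20
Supernet: 158.20.16.0/20


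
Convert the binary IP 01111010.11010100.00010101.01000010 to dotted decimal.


01111010 = 122
11010100 = 212
00010101 = 21
01000010 = 66
IP: 122.212.21.66


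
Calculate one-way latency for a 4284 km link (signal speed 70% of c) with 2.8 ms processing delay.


Speed = 0.7 * 3e5 km/s = 210000 km/s
Propagation delay = 4284 / 210000 = 0.0204 s = 20.4 ms
Processing delay = 2.8 ms
Total one-way latency = 23.2 ms


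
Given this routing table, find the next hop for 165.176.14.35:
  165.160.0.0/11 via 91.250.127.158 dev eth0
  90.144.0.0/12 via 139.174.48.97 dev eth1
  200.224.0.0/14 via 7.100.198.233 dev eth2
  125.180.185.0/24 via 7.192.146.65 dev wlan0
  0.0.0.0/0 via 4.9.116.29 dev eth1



Longest prefix match for 165.176.14.35:
  /11 165.160.0.0: MATCH
  /12 90.144.0.0: no
  /14 200.224.0.0: no
  /24 125.180.185.0: no
  /0 0.0.0.0: MATCH
Selected: next-hop 91.250.127.158 via eth0 (matched /11)


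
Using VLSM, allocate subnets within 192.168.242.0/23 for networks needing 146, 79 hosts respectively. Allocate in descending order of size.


146 hosts -> /24 (254 usable): 192.168.242.0/24
79 hosts -> /25 (126 usable): 192.168.243.0/25
Allocation: 192.168.242.0/24 (146 hosts, 254 usable); 192.168.243.0/25 (79 hosts, 126 usable)


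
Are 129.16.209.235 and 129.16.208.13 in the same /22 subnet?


Mask: 255.255.252.0
129.16.209.235 AND mask = 129.16.208.0
129.16.208.13 AND mask = 129.16.208.0
Yes, same subnet (129.16.208.0)


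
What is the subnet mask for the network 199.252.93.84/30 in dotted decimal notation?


/30 means 30 network bits, 2 host bits
Binary: 11111111111111111111111111111100
Mask: 255.255.255.252


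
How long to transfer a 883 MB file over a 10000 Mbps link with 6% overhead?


Effective throughput = 10000 * (1 - 6/100) = 9400 Mbps
File size in Mb = 883 * 8 = 7064 Mb
Time = 7064 / 9400
Time = 0.7515 seconds


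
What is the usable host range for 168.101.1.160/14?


Network: 168.100.0.0
Broadcast: 168.103.255.255
First usable = network + 1
Last usable = broadcast - 1
Range: 168.100.0.1 to 168.103.255.254


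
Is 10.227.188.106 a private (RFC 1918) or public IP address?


RFC 1918 private ranges:
  10.0.0.0/8 (10.0.0.0 - 10.255.255.255)
  172.16.0.0/12 (172.16.0.0 - 172.31.255.255)
  192.168.0.0/16 (192.168.0.0 - 192.168.255.255)
Private (in 10.0.0.0/8)


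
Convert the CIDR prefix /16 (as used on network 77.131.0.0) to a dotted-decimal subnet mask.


/16 means 16 network bits, 16 host bits
Binary: 11111111111111110000000000000000
Mask: 255.255.0.0


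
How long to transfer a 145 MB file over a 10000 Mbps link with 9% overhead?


Effective throughput = 10000 * (1 - 9/100) = 9100 Mbps
File size in Mb = 145 * 8 = 1160 Mb
Time = 1160 / 9100
Time = 0.1275 seconds


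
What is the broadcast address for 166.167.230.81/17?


Network: 166.167.128.0/17
Host bits = 15
Set all host bits to 1:
Broadcast: 166.167.255.255


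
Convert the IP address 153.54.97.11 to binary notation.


153 = 10011001
54 = 00110110
97 = 01100001
11 = 00001011
Binary: 10011001.00110110.01100001.00001011


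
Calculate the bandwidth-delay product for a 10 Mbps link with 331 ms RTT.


BDP = bandwidth * RTT
= 10 Mbps * 331 ms
= 10 * 1e6 * 331 / 1000 bits
= 3310000 bits
= 413750 bytes
= 404.0527 KB
BDP = 3310000 bits (413750 bytes)


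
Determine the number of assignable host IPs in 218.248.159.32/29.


Host bits = 32 - 29 = 3
Total addresses = 2^3 = 8
Usable = total - 2 (network and broadcast)
Usable hosts: 6


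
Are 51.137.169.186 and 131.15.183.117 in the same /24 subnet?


Mask: 255.255.255.0
51.137.169.186 AND mask = 51.137.169.0
131.15.183.117 AND mask = 131.15.183.0
No, different subnets (51.137.169.0 vs 131.15.183.0)


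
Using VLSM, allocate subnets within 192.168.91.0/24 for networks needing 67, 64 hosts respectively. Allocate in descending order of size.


67 hosts -> /25 (126 usable): 192.168.91.0/25
64 hosts -> /25 (126 usable): 192.168.91.128/25
Allocation: 192.168.91.0/25 (67 hosts, 126 usable); 192.168.91.128/25 (64 hosts, 126 usable)


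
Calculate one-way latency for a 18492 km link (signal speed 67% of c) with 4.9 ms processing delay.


Speed = 0.67 * 3e5 km/s = 201000 km/s
Propagation delay = 18492 / 201000 = 0.092 s = 92 ms
Processing delay = 4.9 ms
Total one-way latency = 96.9 ms


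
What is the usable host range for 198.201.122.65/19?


Network: 198.201.96.0
Broadcast: 198.201.127.255
First usable = network + 1
Last usable = broadcast - 1
Range: 198.201.96.1 to 198.201.127.254


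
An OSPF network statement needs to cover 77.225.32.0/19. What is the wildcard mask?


Subnet mask: 255.255.224.0
Wildcard = 255.255.255.255 - subnet mask
255 - 255 = 0
255 - 255 = 0
255 - 224 = 31
255 - 0 = 255
Wildcard: 0.0.31.255


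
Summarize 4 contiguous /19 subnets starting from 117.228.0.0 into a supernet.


Original prefix: /19
Number of subnets: 4 = 2^2
New prefix = 19 - 2 = 17
Supernet: 117.228.0.0/17


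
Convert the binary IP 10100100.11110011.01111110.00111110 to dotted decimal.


10100100 = 164
11110011 = 243
01111110 = 126
00111110 = 62
IP: 164.243.126.62


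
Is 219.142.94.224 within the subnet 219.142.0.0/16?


Subnet network: 219.142.0.0
Test IP AND mask: 219.142.0.0
Yes, 219.142.94.224 is in 219.142.0.0/16


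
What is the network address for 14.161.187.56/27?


IP:   00001110.10100001.10111011.00111000
Mask: 11111111.11111111.11111111.11100000
AND operation:
Net:  00001110.10100001.10111011.00100000
Network: 14.161.187.32/27


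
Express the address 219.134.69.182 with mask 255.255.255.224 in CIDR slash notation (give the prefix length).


Binary: 11111111.11111111.11111111.11100000
Count leading 1s
Prefix: /27


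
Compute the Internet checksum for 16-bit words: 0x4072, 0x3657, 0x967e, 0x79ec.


Sum all words (with carry folding):
+ 0x4072 = 0x4072
+ 0x3657 = 0x76c9
+ 0x967e = 0x0d48
+ 0x79ec = 0x8734
One's complement: ~0x8734
Checksum = 0x78cb


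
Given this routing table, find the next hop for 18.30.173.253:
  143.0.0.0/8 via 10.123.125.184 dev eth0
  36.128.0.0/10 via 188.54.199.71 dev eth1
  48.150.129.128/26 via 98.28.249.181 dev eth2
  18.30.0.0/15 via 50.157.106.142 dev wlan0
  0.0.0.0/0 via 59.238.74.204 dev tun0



Longest prefix match for 18.30.173.253:
  /8 143.0.0.0: no
  /10 36.128.0.0: no
  /26 48.150.129.128: no
  /15 18.30.0.0: MATCH
  /0 0.0.0.0: MATCH
Selected: next-hop 50.157.106.142 via wlan0 (matched /15)


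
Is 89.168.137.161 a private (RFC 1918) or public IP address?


RFC 1918 private ranges:
  10.0.0.0/8 (10.0.0.0 - 10.255.255.255)
  172.16.0.0/12 (172.16.0.0 - 172.31.255.255)
  192.168.0.0/16 (192.168.0.0 - 192.168.255.255)
Public (not in any RFC 1918 range)


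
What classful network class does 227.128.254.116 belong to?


First octet: 227
Binary: 11100011
1110xxxx -> Class D (224-239)
Class D (multicast), default mask N/A


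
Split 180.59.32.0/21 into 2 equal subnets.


New prefix = 21 + 1 = 22
Each subnet has 1024 addresses
  180.59.32.0/22
  180.59.36.0/22
Subnets: 180.59.32.0/22, 180.59.36.0/22


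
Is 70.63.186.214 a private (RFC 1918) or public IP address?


RFC 1918 private ranges:
  10.0.0.0/8 (10.0.0.0 - 10.255.255.255)
  172.16.0.0/12 (172.16.0.0 - 172.31.255.255)
  192.168.0.0/16 (192.168.0.0 - 192.168.255.255)
Public (not in any RFC 1918 range)


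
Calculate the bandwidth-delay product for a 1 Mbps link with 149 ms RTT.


BDP = bandwidth * RTT
= 1 Mbps * 149 ms
= 1 * 1e6 * 149 / 1000 bits
= 149000 bits
= 18625 bytes
= 18.1885 KB
BDP = 149000 bits (18625 bytes)


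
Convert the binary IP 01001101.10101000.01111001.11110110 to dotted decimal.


01001101 = 77
10101000 = 168
01111001 = 121
11110110 = 246
IP: 77.168.121.246


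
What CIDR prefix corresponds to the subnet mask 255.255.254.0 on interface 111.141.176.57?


Binary: 11111111.11111111.11111110.00000000
Count leading 1s
Prefix: /23


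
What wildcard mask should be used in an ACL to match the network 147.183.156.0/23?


Subnet mask: 255.255.254.0
Wildcard = 255.255.255.255 - subnet mask
255 - 255 = 0
255 - 255 = 0
255 - 254 = 1
255 - 0 = 255
Wildcard: 0.0.1.255


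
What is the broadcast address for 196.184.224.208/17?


Network: 196.184.128.0/17
Host bits = 15
Set all host bits to 1:
Broadcast: 196.184.255.255


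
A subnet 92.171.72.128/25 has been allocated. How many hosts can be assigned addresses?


Host bits = 32 - 25 = 7
Total addresses = 2^7 = 128
Usable = total - 2 (network and broadcast)
Usable hosts: 126


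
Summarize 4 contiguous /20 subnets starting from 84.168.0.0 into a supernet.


Original prefix: /20
Number of subnets: 4 = 2^2
New prefix = 20 - 2 = 18
Supernet: 84.168.0.0/18


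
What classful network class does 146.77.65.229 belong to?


First octet: 146
Binary: 10010010
10xxxxxx -> Class B (128-191)
Class B, default mask 255.255.0.0 (/16)


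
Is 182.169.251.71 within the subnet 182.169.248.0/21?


Subnet network: 182.169.248.0
Test IP AND mask: 182.169.248.0
Yes, 182.169.251.71 is in 182.169.248.0/21


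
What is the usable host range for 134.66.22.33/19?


Network: 134.66.0.0
Broadcast: 134.66.31.255
First usable = network + 1
Last usable = broadcast - 1
Range: 134.66.0.1 to 134.66.31.254


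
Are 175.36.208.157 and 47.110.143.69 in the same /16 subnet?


Mask: 255.255.0.0
175.36.208.157 AND mask = 175.36.0.0
47.110.143.69 AND mask = 47.110.0.0
No, different subnets (175.36.0.0 vs 47.110.0.0)


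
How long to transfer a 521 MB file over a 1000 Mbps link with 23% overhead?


Effective throughput = 1000 * (1 - 23/100) = 770 Mbps
File size in Mb = 521 * 8 = 4168 Mb
Time = 4168 / 770
Time = 5.413 seconds


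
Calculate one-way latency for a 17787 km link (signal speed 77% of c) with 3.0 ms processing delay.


Speed = 0.77 * 3e5 km/s = 231000 km/s
Propagation delay = 17787 / 231000 = 0.077 s = 77 ms
Processing delay = 3.0 ms
Total one-way latency = 80 ms


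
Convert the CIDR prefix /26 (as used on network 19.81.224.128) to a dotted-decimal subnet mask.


/26 means 26 network bits, 6 host bits
Binary: 11111111111111111111111111000000
Mask: 255.255.255.192


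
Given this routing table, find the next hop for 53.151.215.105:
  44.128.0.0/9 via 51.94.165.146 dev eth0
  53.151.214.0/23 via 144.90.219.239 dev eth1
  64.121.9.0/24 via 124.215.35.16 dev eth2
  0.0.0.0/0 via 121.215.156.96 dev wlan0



Longest prefix match for 53.151.215.105:
  /9 44.128.0.0: no
  /23 53.151.214.0: MATCH
  /24 64.121.9.0: no
  /0 0.0.0.0: MATCH
Selected: next-hop 144.90.219.239 via eth1 (matched /23)


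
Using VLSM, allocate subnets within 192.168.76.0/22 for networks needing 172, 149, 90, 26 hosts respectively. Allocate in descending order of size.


172 hosts -> /24 (254 usable): 192.168.76.0/24
149 hosts -> /24 (254 usable): 192.168.77.0/24
90 hosts -> /25 (126 usable): 192.168.78.0/25
26 hosts -> /27 (30 usable): 192.168.78.128/27
Allocation: 192.168.76.0/24 (172 hosts, 254 usable); 192.168.77.0/24 (149 hosts, 254 usable); 192.168.78.0/25 (90 hosts, 126 usable); 192.168.78.128/27 (26 hosts, 30 usable)


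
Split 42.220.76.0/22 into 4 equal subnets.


New prefix = 22 + 2 = 24
Each subnet has 256 addresses
  42.220.76.0/24
  42.220.77.0/24
  42.220.78.0/24
  42.220.79.0/24
Subnets: 42.220.76.0/24, 42.220.77.0/24, 42.220.78.0/24, 42.220.79.0/24


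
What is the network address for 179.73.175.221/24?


IP:   10110011.01001001.10101111.11011101
Mask: 11111111.11111111.11111111.00000000
AND operation:
Net:  10110011.01001001.10101111.00000000
Network: 179.73.175.0/24


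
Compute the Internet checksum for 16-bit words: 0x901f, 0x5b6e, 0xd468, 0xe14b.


Sum all words (with carry folding):
+ 0x901f = 0x901f
+ 0x5b6e = 0xeb8d
+ 0xd468 = 0xbff6
+ 0xe14b = 0xa142
One's complement: ~0xa142
Checksum = 0x5ebd


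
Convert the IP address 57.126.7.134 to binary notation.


57 = 00111001
126 = 01111110
7 = 00000111
134 = 10000110
Binary: 00111001.01111110.00000111.10000110


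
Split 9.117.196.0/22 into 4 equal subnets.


New prefix = 22 + 2 = 24
Each subnet has 256 addresses
  9.117.196.0/24
  9.117.197.0/24
  9.117.198.0/24
  9.117.199.0/24
Subnets: 9.117.196.0/24, 9.117.197.0/24, 9.117.198.0/24, 9.117.199.0/24


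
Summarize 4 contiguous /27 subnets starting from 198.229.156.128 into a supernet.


Original prefix: /27
Number of subnets: 4 = 2^2
New prefix = 27 - 2 = 25
Supernet: 198.229.156.128/25


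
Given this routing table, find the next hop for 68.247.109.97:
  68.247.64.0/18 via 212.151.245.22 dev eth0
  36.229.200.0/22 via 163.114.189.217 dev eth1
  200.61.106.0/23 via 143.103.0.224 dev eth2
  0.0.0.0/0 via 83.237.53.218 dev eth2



Longest prefix match for 68.247.109.97:
  /18 68.247.64.0: MATCH
  /22 36.229.200.0: no
  /23 200.61.106.0: no
  /0 0.0.0.0: MATCH
Selected: next-hop 212.151.245.22 via eth0 (matched /18)


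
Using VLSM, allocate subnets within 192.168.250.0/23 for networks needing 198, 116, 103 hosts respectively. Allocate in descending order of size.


198 hosts -> /24 (254 usable): 192.168.250.0/24
116 hosts -> /25 (126 usable): 192.168.251.0/25
103 hosts -> /25 (126 usable): 192.168.251.128/25
Allocation: 192.168.250.0/24 (198 hosts, 254 usable); 192.168.251.0/25 (116 hosts, 126 usable); 192.168.251.128/25 (103 hosts, 126 usable)


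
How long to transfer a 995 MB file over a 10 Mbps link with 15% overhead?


Effective throughput = 10 * (1 - 15/100) = 8.5 Mbps
File size in Mb = 995 * 8 = 7960 Mb
Time = 7960 / 8.5
Time = 936.4706 seconds


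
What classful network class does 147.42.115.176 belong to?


First octet: 147
Binary: 10010011
10xxxxxx -> Class B (128-191)
Class B, default mask 255.255.0.0 (/16)


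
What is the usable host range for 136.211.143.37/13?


Network: 136.208.0.0
Broadcast: 136.215.255.255
First usable = network + 1
Last usable = broadcast - 1
Range: 136.208.0.1 to 136.215.255.254


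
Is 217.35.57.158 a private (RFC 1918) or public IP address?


RFC 1918 private ranges:
  10.0.0.0/8 (10.0.0.0 - 10.255.255.255)
  172.16.0.0/12 (172.16.0.0 - 172.31.255.255)
  192.168.0.0/16 (192.168.0.0 - 192.168.255.255)
Public (not in any RFC 1918 range)


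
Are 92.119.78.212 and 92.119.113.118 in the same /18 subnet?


Mask: 255.255.192.0
92.119.78.212 AND mask = 92.119.64.0
92.119.113.118 AND mask = 92.119.64.0
Yes, same subnet (92.119.64.0)


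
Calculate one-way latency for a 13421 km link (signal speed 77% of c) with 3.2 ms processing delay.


Speed = 0.77 * 3e5 km/s = 231000 km/s
Propagation delay = 13421 / 231000 = 0.0581 s = 58.0996 ms
Processing delay = 3.2 ms
Total one-way latency = 61.2996 ms


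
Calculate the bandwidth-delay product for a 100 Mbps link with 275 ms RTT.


BDP = bandwidth * RTT
= 100 Mbps * 275 ms
= 100 * 1e6 * 275 / 1000 bits
= 27500000 bits
= 3437500 bytes
= 3356.9336 KB
BDP = 27500000 bits (3437500 bytes)


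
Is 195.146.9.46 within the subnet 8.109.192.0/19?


Subnet network: 8.109.192.0
Test IP AND mask: 195.146.0.0
No, 195.146.9.46 is not in 8.109.192.0/19


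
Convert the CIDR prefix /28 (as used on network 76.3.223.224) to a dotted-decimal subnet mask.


/28 means 28 network bits, 4 host bits
Binary: 11111111111111111111111111110000
Mask: 255.255.255.240


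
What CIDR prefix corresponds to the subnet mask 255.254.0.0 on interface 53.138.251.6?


Binary: 11111111.11111110.00000000.00000000
Count leading 1s
Prefix: /15


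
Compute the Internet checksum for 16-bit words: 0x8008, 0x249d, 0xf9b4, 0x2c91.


Sum all words (with carry folding):
+ 0x8008 = 0x8008
+ 0x249d = 0xa4a5
+ 0xf9b4 = 0x9e5a
+ 0x2c91 = 0xcaeb
One's complement: ~0xcaeb
Checksum = 0x3514


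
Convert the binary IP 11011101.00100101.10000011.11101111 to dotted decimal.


11011101 = 221
00100101 = 37
10000011 = 131
11101111 = 239
IP: 221.37.131.239


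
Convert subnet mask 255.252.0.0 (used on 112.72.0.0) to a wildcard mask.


Subnet mask: 255.252.0.0
Wildcard = 255.255.255.255 - subnet mask
255 - 255 = 0
255 - 252 = 3
255 - 0 = 255
255 - 0 = 255
Wildcard: 0.3.255.255


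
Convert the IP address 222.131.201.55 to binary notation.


222 = 11011110
131 = 10000011
201 = 11001001
55 = 00110111
Binary: 11011110.10000011.11001001.00110111


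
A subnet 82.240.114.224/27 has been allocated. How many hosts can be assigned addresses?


Host bits = 32 - 27 = 5
Total addresses = 2^5 = 32
Usable = total - 2 (network and broadcast)
Usable hosts: 30


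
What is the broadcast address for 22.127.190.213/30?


Network: 22.127.190.212/30
Host bits = 2
Set all host bits to 1:
Broadcast: 22.127.190.215


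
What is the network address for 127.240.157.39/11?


IP:   01111111.11110000.10011101.00100111
Mask: 11111111.11100000.00000000.00000000
AND operation:
Net:  01111111.11100000.00000000.00000000
Network: 127.224.0.0/11


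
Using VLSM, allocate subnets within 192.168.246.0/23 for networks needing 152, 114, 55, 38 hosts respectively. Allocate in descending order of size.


152 hosts -> /24 (254 usable): 192.168.246.0/24
114 hosts -> /25 (126 usable): 192.168.247.0/25
55 hosts -> /26 (62 usable): 192.168.247.128/26
38 hosts -> /26 (62 usable): 192.168.247.192/26
Allocation: 192.168.246.0/24 (152 hosts, 254 usable); 192.168.247.0/25 (114 hosts, 126 usable); 192.168.247.128/26 (55 hosts, 62 usable); 192.168.247.192/26 (38 hosts, 62 usable)


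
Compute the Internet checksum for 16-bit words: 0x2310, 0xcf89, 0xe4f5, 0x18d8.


Sum all words (with carry folding):
+ 0x2310 = 0x2310
+ 0xcf89 = 0xf299
+ 0xe4f5 = 0xd78f
+ 0x18d8 = 0xf067
One's complement: ~0xf067
Checksum = 0x0f98


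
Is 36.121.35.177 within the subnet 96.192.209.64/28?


Subnet network: 96.192.209.64
Test IP AND mask: 36.121.35.176
No, 36.121.35.177 is not in 96.192.209.64/28


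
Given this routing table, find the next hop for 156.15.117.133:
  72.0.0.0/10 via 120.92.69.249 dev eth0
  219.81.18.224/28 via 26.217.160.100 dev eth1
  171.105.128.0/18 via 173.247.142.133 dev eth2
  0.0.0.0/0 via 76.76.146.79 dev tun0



Longest prefix match for 156.15.117.133:
  /10 72.0.0.0: no
  /28 219.81.18.224: no
  /18 171.105.128.0: no
  /0 0.0.0.0: MATCH
Selected: next-hop 76.76.146.79 via tun0 (matched /0)


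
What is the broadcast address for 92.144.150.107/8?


Network: 92.0.0.0/8
Host bits = 24
Set all host bits to 1:
Broadcast: 92.255.255.255


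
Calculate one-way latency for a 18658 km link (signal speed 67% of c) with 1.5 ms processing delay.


Speed = 0.67 * 3e5 km/s = 201000 km/s
Propagation delay = 18658 / 201000 = 0.0928 s = 92.8259 ms
Processing delay = 1.5 ms
Total one-way latency = 94.3259 ms


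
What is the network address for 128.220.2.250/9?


IP:   10000000.11011100.00000010.11111010
Mask: 11111111.10000000.00000000.00000000
AND operation:
Net:  10000000.10000000.00000000.00000000
Network: 128.128.0.0/9


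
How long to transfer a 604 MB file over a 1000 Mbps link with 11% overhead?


Effective throughput = 1000 * (1 - 11/100) = 890 Mbps
File size in Mb = 604 * 8 = 4832 Mb
Time = 4832 / 890
Time = 5.4292 seconds


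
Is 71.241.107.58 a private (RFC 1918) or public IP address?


RFC 1918 private ranges:
  10.0.0.0/8 (10.0.0.0 - 10.255.255.255)
  172.16.0.0/12 (172.16.0.0 - 172.31.255.255)
  192.168.0.0/16 (192.168.0.0 - 192.168.255.255)
Public (not in any RFC 1918 range)


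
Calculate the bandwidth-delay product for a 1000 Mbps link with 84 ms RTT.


BDP = bandwidth * RTT
= 1000 Mbps * 84 ms
= 1000 * 1e6 * 84 / 1000 bits
= 84000000 bits
= 10500000 bytes
= 10253.9062 KB
BDP = 84000000 bits (10500000 bytes)


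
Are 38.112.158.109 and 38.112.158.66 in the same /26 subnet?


Mask: 255.255.255.192
38.112.158.109 AND mask = 38.112.158.64
38.112.158.66 AND mask = 38.112.158.64
Yes, same subnet (38.112.158.64)


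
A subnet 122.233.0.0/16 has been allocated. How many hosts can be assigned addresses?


Host bits = 32 - 16 = 16
Total addresses = 2^16 = 65536
Usable = total - 2 (network and broadcast)
Usable hosts: 65534


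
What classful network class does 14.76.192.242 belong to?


First octet: 14
Binary: 00001110
0xxxxxxx -> Class A (1-126)
Class A, default mask 255.0.0.0 (/8)


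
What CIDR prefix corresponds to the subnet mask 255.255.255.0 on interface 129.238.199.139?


Binary: 11111111.11111111.11111111.00000000
Count leading 1s
Prefix: /24


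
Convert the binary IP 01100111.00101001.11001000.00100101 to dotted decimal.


01100111 = 103
00101001 = 41
11001000 = 200
00100101 = 37
IP: 103.41.200.37


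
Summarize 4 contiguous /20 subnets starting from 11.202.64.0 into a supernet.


Original prefix: /20
Number of subnets: 4 = 2^2
New prefix = 20 - 2 = 18
Supernet: 11.202.64.0/18


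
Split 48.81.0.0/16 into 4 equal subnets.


New prefix = 16 + 2 = 18
Each subnet has 16384 addresses
  48.81.0.0/18
  48.81.64.0/18
  48.81.128.0/18
  48.81.192.0/18
Subnets: 48.81.0.0/18, 48.81.64.0/18, 48.81.128.0/18, 48.81.192.0/18


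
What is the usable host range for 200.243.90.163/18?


Network: 200.243.64.0
Broadcast: 200.243.127.255
First usable = network + 1
Last usable = broadcast - 1
Range: 200.243.64.1 to 200.243.127.254


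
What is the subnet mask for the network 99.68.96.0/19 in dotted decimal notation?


/19 means 19 network bits, 13 host bits
Binary: 11111111111111111110000000000000
Mask: 255.255.224.0


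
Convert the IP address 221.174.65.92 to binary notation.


221 = 11011101
174 = 10101110
65 = 01000001
92 = 01011100
Binary: 11011101.10101110.01000001.01011100


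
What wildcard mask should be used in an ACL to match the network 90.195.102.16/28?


Subnet mask: 255.255.255.240
Wildcard = 255.255.255.255 - subnet mask
255 - 255 = 0
255 - 255 = 0
255 - 255 = 0
255 - 240 = 15
Wildcard: 0.0.0.15


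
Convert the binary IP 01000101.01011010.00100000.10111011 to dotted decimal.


01000101 = 69
01011010 = 90
00100000 = 32
10111011 = 187
IP: 69.90.32.187


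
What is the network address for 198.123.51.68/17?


IP:   11000110.01111011.00110011.01000100
Mask: 11111111.11111111.10000000.00000000
AND operation:
Net:  11000110.01111011.00000000.00000000
Network: 198.123.0.0/17


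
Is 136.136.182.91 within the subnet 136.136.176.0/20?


Subnet network: 136.136.176.0
Test IP AND mask: 136.136.176.0
Yes, 136.136.182.91 is in 136.136.176.0/20


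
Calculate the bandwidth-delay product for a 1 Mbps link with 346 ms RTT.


BDP = bandwidth * RTT
= 1 Mbps * 346 ms
= 1 * 1e6 * 346 / 1000 bits
= 346000 bits
= 43250 bytes
= 42.2363 KB
BDP = 346000 bits (43250 bytes)


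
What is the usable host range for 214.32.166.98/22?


Network: 214.32.164.0
Broadcast: 214.32.167.255
First usable = network + 1
Last usable = broadcast - 1
Range: 214.32.164.1 to 214.32.167.254


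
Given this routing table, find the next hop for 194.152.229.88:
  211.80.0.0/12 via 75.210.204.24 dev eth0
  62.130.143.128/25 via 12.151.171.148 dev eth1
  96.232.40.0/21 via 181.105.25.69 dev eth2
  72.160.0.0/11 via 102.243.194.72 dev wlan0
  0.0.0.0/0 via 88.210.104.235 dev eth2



Longest prefix match for 194.152.229.88:
  /12 211.80.0.0: no
  /25 62.130.143.128: no
  /21 96.232.40.0: no
  /11 72.160.0.0: no
  /0 0.0.0.0: MATCH
Selected: next-hop 88.210.104.235 via eth2 (matched /0)


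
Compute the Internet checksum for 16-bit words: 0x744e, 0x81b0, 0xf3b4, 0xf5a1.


Sum all words (with carry folding):
+ 0x744e = 0x744e
+ 0x81b0 = 0xf5fe
+ 0xf3b4 = 0xe9b3
+ 0xf5a1 = 0xdf55
One's complement: ~0xdf55
Checksum = 0x20aa


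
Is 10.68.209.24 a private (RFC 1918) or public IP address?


RFC 1918 private ranges:
  10.0.0.0/8 (10.0.0.0 - 10.255.255.255)
  172.16.0.0/12 (172.16.0.0 - 172.31.255.255)
  192.168.0.0/16 (192.168.0.0 - 192.168.255.255)
Private (in 10.0.0.0/8)


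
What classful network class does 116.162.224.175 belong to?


First octet: 116
Binary: 01110100
0xxxxxxx -> Class A (1-126)
Class A, default mask 255.0.0.0 (/8)


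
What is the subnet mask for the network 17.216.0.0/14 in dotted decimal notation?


/14 means 14 network bits, 18 host bits
Binary: 11111111111111000000000000000000
Mask: 255.252.0.0


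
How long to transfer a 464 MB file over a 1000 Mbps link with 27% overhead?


Effective throughput = 1000 * (1 - 27/100) = 730 Mbps
File size in Mb = 464 * 8 = 3712 Mb
Time = 3712 / 730
Time = 5.0849 seconds


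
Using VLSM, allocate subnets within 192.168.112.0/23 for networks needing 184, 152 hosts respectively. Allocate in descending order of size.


184 hosts -> /24 (254 usable): 192.168.112.0/24
152 hosts -> /24 (254 usable): 192.168.113.0/24
Allocation: 192.168.112.0/24 (184 hosts, 254 usable); 192.168.113.0/24 (152 hosts, 254 usable)


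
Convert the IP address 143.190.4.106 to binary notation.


143 = 10001111
190 = 10111110
4 = 00000100
106 = 01101010
Binary: 10001111.10111110.00000100.01101010


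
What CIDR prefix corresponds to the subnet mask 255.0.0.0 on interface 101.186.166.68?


Binary: 11111111.00000000.00000000.00000000
Count leading 1s
Prefix: /8


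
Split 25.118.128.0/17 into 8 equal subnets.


New prefix = 17 + 3 = 20
Each subnet has 4096 addresses
  25.118.128.0/20
  25.118.144.0/20
  25.118.160.0/20
  25.118.176.0/20
  25.118.192.0/20
  25.118.208.0/20
  25.118.224.0/20
  25.118.240.0/20
Subnets: 25.118.128.0/20, 25.118.144.0/20, 25.118.160.0/20, 25.118.176.0/20, 25.118.192.0/20, 25.118.208.0/20, 25.118.224.0/20, 25.118.240.0/20


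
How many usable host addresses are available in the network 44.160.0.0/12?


Host bits = 32 - 12 = 20
Total addresses = 2^20 = 1048576
Usable = total - 2 (network and broadcast)
Usable hosts: 1048574


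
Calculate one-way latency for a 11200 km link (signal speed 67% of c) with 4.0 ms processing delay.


Speed = 0.67 * 3e5 km/s = 201000 km/s
Propagation delay = 11200 / 201000 = 0.0557 s = 55.7214 ms
Processing delay = 4.0 ms
Total one-way latency = 59.7214 ms


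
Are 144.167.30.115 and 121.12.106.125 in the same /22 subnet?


Mask: 255.255.252.0
144.167.30.115 AND mask = 144.167.28.0
121.12.106.125 AND mask = 121.12.104.0
No, different subnets (144.167.28.0 vs 121.12.104.0)


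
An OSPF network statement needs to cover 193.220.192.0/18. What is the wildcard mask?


Subnet mask: 255.255.192.0
Wildcard = 255.255.255.255 - subnet mask
255 - 255 = 0
255 - 255 = 0
255 - 192 = 63
255 - 0 = 255
Wildcard: 0.0.63.255


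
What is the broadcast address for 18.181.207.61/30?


Network: 18.181.207.60/30
Host bits = 2
Set all host bits to 1:
Broadcast: 18.181.207.63


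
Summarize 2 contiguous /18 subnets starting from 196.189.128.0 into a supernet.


Original prefix: /18
Number of subnets: 2 = 2^1
New prefix = 18 - 1 = 17
Supernet: 196.189.128.0/17


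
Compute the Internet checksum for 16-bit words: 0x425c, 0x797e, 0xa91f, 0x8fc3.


Sum all words (with carry folding):
+ 0x425c = 0x425c
+ 0x797e = 0xbbda
+ 0xa91f = 0x64fa
+ 0x8fc3 = 0xf4bd
One's complement: ~0xf4bd
Checksum = 0x0b42
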